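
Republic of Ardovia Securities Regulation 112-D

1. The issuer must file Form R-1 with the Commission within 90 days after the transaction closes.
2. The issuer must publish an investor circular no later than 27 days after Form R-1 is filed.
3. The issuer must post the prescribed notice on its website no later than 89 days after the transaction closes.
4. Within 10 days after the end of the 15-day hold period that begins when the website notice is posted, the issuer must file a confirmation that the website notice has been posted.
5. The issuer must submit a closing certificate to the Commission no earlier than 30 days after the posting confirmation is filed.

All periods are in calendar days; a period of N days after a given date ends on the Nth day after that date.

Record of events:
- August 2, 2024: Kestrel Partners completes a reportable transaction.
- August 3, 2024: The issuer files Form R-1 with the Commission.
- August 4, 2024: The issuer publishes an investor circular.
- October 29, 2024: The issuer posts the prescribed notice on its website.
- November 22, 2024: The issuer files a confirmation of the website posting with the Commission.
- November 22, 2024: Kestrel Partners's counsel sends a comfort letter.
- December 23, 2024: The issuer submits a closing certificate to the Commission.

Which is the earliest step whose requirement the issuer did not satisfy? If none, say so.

None — every step was satisfied

Step 1: 90 days after August 2, 2024 (when the transaction closes) is October 31, 2024; completed August 3, 2024, before the deadline.
Step 2: 27 days after August 3, 2024 (when Form R-1 is filed) is August 30, 2024; August 4, 2024 is within that limit.
Step 3: 89 days after August 2, 2024 (when the transaction closes) is October 30, 2024; done October 29, 2024 — timely.
Step 4: 10 days after November 13, 2024 (end of the 15-day hold period, which began when the website notice is posted on October 29, 2024) is November 23, 2024; November 22, 2024 is within that limit.
Step 5: the earliest permitted date is 30 days after November 22, 2024 (when the posting confirmation is filed), i.e. December 22, 2024; December 23, 2024 is on or after that date.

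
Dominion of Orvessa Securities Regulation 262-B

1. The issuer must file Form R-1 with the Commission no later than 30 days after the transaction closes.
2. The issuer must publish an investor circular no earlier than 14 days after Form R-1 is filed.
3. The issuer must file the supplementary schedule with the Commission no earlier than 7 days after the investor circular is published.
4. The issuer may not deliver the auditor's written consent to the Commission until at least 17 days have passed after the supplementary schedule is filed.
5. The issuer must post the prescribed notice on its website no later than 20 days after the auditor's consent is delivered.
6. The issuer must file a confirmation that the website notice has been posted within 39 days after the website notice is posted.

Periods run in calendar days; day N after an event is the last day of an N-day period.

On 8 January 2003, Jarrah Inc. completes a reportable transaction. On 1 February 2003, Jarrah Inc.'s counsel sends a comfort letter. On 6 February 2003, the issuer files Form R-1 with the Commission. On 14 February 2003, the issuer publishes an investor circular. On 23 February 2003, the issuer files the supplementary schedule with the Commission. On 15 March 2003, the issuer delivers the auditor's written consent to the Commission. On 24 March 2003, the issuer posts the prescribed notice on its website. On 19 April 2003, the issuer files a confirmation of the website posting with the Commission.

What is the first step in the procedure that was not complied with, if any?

(1) due by 8 January 2003 + 30 days = 7 February 2003; done 6 February 2003 — timely.
(2) permitted from 6 February 2003 + 14 days = 20 February 2003 onward; acted on 14 February 2003, 6 days prematurely.
That is the first point of non-compliance.

Step 2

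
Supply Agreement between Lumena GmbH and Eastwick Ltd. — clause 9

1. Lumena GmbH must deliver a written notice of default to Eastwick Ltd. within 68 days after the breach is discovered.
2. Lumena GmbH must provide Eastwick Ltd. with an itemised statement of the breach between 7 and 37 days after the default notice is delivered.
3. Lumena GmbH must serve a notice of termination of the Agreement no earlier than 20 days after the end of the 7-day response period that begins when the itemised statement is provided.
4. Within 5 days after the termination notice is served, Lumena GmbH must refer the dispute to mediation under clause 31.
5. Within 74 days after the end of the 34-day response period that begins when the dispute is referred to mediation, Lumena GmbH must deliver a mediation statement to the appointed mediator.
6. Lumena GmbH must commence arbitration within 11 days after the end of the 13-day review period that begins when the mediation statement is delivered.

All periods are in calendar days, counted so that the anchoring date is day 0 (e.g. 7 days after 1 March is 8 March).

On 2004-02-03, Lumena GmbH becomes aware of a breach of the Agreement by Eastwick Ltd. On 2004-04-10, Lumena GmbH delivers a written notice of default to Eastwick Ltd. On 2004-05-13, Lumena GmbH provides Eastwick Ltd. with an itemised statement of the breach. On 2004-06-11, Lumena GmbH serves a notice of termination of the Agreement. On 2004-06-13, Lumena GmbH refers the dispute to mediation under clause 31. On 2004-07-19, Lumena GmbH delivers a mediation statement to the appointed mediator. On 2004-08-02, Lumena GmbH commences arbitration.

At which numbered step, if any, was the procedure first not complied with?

Step 1: 68 days after 2004-02-03 (when the breach is discovered) is 2004-04-11; completed 2004-04-10, before the deadline.
Step 2: the window is 7–37 days after 2004-04-10 (when the default notice is delivered), so 2004-04-17 through 2004-05-17; done 2004-05-13 — within the window.
Step 3: the earliest permitted date is 20 days after 2004-05-20 (end of the 7-day response period, which began when the itemised statement is provided on 2004-05-13), i.e. 2004-06-09; done 2004-06-11 — permitted.
Step 4: 5 days after 2004-06-11 (when the termination notice is served) is 2004-06-16; done 2004-06-13 — timely.
Step 5: 74 days after 2004-07-17 (end of the 34-day response period, which began when the dispute is referred to mediation on 2004-06-13) is 2004-09-29; 2004-07-19 is within that limit.
Step 6: 11 days after 2004-08-01 (end of the 13-day review period, which began when the mediation statement is delivered on 2004-07-19) is 2004-08-12; completed 2004-08-02, before the deadline.

None — every step was satisfied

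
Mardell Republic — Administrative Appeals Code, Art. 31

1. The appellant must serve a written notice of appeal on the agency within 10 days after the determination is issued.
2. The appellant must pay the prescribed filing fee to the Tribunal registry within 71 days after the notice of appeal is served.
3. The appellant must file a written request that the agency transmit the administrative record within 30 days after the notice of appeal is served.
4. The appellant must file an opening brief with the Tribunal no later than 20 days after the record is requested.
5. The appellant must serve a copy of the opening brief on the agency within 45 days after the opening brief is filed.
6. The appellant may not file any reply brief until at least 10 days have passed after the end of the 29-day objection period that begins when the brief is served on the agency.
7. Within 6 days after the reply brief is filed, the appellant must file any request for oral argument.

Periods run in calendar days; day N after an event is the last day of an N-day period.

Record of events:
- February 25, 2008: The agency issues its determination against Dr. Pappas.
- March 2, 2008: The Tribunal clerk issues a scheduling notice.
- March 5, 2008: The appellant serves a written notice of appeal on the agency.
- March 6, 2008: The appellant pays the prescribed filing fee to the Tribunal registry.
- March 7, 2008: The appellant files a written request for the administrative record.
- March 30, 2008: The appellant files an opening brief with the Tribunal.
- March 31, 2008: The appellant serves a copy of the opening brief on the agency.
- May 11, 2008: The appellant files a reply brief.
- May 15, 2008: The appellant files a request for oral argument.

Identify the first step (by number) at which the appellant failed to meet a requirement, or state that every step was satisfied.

Step 1 — counting 10 days from February 25, 2008 (when the determination is issued) gives a deadline of March 6, 2008; completed March 5, 2008, before the deadline.
Step 2 — counting 71 days from March 5, 2008 (when the notice of appeal is served) gives a deadline of May 15, 2008; completed March 6, 2008, before the deadline.
Step 3 — counting 30 days from March 5, 2008 (when the notice of appeal is served) gives a deadline of April 4, 2008; March 7, 2008 is within that limit.
Step 4 — counting 20 days from March 7, 2008 (when the record is requested) gives a deadline of March 27, 2008; not done until March 30, 2008, 3 days after the deadline.

Step 4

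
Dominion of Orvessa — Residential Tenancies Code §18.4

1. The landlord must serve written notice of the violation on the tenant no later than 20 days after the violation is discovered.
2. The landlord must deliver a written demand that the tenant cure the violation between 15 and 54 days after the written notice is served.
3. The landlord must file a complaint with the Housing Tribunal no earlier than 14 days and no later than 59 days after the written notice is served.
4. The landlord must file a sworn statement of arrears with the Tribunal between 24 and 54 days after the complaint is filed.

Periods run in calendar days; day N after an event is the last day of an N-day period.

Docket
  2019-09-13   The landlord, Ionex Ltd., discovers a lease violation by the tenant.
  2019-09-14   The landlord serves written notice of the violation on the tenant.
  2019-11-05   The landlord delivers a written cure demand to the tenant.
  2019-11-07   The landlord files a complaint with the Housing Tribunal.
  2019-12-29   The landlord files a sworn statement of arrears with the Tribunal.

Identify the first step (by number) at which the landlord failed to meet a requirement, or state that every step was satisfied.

Step 1: 20 days after 2019-09-13 (when the violation is discovered) is 2019-10-03; 2019-09-14 is within that limit.
Step 2: the window is 15–54 days after 2019-09-14 (when the written notice is served), so 2019-09-29 through 2019-11-07; 2019-11-05 falls inside that range.
Step 3: the window is 14–59 days after 2019-09-14 (when the written notice is served), so 2019-09-28 through 2019-11-12; done 2019-11-07 — within the window.
Step 4: the window is 24–54 days after 2019-11-07 (when the complaint is filed), so 2019-12-01 through 2019-12-31; done 2019-12-29 — within the window.

None — every step was satisfied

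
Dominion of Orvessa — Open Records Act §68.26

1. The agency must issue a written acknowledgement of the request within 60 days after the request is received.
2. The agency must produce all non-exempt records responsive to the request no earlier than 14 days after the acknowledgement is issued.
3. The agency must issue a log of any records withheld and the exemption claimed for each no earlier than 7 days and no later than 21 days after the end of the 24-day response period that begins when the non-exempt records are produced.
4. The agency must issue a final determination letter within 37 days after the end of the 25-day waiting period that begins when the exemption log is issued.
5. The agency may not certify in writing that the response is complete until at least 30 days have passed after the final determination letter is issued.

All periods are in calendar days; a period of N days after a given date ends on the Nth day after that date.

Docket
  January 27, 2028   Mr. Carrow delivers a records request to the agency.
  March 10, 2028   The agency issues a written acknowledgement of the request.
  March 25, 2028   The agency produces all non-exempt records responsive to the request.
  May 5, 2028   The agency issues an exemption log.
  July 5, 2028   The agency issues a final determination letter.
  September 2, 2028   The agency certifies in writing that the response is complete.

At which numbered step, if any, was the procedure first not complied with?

None — every step was satisfied

(1) due by January 27, 2028 + 60 days = March 27, 2028; March 10, 2028 is within that limit.
(2) permitted from March 10, 2028 + 14 days = March 24, 2028 onward; March 25, 2028 is on or after that date.
(3) the permitted window runs from April 18, 2028 + 7 = April 25, 2028 to April 18, 2028 + 21 = May 9, 2028; May 5, 2028 falls inside that range.
(4) due by May 30, 2028 + 37 days = July 6, 2028; completed July 5, 2028, before the deadline.
(5) permitted from July 5, 2028 + 30 days = August 4, 2028 onward; done September 2, 2028, after the minimum wait.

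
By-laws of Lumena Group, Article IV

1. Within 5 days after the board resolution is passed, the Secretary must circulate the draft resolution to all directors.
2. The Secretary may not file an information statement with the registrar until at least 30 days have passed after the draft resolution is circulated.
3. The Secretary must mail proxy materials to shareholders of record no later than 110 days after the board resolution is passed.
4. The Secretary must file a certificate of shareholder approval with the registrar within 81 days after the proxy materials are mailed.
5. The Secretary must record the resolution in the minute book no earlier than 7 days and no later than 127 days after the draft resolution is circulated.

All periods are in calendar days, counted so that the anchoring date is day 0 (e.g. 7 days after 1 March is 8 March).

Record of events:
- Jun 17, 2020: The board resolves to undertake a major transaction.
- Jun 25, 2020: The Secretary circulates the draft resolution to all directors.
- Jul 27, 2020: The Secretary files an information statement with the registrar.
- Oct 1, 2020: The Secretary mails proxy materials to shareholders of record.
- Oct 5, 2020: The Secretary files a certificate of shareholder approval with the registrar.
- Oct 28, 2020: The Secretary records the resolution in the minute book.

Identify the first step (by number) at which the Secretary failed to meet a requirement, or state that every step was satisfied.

Step 1

Step 1: 5 days after Jun 17, 2020 (when the board resolution is passed) is Jun 22, 2020; Jun 25, 2020 misses that deadline by 3 days.
Later steps need not be reached.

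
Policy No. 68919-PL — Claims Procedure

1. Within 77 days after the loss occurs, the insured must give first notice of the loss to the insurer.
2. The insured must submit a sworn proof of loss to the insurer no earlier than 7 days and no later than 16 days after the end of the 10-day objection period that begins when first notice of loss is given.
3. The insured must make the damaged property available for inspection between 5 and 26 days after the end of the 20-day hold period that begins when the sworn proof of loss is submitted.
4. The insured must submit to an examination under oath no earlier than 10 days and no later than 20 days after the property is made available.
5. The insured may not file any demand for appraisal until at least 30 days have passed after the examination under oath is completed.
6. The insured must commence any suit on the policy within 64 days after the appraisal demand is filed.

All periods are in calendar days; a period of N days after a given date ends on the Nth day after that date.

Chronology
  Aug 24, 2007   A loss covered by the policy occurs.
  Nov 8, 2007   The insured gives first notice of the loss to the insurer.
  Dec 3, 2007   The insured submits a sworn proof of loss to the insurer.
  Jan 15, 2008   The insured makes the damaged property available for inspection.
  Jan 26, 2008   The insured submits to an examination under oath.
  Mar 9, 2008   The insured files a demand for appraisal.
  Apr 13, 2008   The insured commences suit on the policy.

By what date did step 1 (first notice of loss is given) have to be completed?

Step 1 runs from Aug 24, 2007, when the loss occurs. 77 days after Aug 24, 2007 is Nov 9, 2007.

Nov 9, 2007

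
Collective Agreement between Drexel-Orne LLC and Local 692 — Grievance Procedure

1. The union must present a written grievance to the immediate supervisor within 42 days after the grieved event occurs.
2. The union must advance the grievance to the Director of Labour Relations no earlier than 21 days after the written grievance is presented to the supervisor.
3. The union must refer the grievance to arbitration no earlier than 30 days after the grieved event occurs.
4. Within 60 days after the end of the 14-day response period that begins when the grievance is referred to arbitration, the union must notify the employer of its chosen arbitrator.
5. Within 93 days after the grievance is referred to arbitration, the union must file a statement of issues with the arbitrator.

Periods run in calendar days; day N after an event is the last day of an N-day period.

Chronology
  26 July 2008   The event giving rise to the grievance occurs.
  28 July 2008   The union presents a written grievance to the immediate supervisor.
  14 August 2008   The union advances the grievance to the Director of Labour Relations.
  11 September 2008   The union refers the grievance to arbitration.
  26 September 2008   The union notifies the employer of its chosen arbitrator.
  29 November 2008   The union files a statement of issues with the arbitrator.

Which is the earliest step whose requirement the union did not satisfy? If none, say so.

Step 2

(1) due by 26 July 2008 + 42 days = 6 September 2008; 28 July 2008 is within that limit.
(2) permitted from 28 July 2008 + 21 days = 18 August 2008 onward; 14 August 2008 is 4 days before the earliest permitted date.
No need to go further; step 2 was not satisfied.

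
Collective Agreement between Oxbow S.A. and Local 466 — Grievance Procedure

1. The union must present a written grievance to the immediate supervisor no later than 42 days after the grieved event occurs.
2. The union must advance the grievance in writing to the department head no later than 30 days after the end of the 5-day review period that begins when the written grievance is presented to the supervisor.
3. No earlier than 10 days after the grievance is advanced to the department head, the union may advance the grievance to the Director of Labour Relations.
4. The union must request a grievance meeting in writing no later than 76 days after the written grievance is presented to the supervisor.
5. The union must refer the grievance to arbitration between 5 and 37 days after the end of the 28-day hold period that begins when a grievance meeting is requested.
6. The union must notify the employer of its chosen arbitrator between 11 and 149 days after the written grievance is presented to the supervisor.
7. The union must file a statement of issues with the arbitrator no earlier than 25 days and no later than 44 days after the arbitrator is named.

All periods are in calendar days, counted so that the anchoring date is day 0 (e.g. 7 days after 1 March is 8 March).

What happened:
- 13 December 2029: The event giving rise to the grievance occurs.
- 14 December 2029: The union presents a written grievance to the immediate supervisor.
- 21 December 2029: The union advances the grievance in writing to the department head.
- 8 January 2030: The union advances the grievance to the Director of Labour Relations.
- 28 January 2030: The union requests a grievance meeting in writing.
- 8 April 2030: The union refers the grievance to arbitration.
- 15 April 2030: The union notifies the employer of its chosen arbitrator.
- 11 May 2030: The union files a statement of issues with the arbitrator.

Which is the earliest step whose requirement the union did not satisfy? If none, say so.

(1) due by 13 December 2029 + 42 days = 24 January 2030; completed 14 December 2029, before the deadline.
(2) due by 19 December 2029 + 30 days = 18 January 2030; 21 December 2029 is within that limit.
(3) permitted from 21 December 2029 + 10 days = 31 December 2029 onward; done 8 January 2030 — permitted.
(4) due by 14 December 2029 + 76 days = 28 February 2030; done 28 January 2030 — timely.
(5) the permitted window runs from 25 February 2030 + 5 = 2 March 2030 to 25 February 2030 + 37 = 3 April 2030; done 8 April 2030 — 5 days after the window closed.
Later steps need not be reached.

Step 5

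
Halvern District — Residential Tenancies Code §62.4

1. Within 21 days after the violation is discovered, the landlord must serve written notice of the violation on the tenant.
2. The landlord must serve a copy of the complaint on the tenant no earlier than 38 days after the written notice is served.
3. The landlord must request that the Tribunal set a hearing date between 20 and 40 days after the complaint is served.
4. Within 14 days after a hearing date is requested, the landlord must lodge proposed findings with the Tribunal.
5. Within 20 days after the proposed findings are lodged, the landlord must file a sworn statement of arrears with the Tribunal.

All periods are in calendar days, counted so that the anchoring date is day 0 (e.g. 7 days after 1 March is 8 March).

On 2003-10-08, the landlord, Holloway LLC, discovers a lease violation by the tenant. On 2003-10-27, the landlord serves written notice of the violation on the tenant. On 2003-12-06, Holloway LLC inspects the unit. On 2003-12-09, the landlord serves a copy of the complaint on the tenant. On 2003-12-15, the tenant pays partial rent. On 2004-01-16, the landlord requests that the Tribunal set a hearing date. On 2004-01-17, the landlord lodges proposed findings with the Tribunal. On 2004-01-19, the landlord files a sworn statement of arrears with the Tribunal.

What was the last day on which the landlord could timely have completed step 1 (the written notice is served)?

2003-10-29

Step 1 runs from 2003-10-08, when the violation is discovered. 21 days after 2003-10-08 is 2003-10-29.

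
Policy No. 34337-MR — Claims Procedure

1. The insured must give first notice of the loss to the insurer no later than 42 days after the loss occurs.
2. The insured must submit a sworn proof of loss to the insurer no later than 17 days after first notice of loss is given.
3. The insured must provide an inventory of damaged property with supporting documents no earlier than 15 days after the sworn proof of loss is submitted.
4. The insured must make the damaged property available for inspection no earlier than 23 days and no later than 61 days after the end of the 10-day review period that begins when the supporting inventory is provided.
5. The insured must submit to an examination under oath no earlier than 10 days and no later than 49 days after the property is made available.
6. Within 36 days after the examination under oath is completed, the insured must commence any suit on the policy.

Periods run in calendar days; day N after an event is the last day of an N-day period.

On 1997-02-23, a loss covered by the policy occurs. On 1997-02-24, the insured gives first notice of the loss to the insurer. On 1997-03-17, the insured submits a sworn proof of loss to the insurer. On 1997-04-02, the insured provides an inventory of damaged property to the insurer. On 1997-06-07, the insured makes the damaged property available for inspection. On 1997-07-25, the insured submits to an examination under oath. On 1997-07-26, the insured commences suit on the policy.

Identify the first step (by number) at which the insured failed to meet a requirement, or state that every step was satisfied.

Step 1: 42 days after 1997-02-23 (when the loss occurs) is 1997-04-06; completed 1997-02-24, before the deadline.
Step 2: 17 days after 1997-02-24 (when first notice of loss is given) is 1997-03-13; 1997-03-17 misses that deadline by 4 days.

Step 2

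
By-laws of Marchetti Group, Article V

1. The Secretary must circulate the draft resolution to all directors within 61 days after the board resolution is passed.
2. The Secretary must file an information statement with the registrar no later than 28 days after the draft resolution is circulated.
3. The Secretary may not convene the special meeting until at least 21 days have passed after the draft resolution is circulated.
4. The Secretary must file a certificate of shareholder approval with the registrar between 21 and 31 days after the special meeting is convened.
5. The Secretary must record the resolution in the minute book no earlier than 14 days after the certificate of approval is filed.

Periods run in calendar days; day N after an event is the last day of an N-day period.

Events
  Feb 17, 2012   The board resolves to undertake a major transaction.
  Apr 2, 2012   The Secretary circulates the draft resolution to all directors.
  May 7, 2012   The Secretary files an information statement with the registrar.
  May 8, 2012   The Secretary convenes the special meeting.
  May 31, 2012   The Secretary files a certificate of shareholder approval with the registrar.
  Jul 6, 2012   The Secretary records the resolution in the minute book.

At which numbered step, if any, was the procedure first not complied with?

Step 2

(1) due by Feb 17, 2012 + 61 days = Apr 18, 2012; Apr 2, 2012 is within that limit.
(2) due by Apr 2, 2012 + 28 days = Apr 30, 2012; not done until May 7, 2012, 7 days after the deadline.
The procedure was therefore not followed at step 2.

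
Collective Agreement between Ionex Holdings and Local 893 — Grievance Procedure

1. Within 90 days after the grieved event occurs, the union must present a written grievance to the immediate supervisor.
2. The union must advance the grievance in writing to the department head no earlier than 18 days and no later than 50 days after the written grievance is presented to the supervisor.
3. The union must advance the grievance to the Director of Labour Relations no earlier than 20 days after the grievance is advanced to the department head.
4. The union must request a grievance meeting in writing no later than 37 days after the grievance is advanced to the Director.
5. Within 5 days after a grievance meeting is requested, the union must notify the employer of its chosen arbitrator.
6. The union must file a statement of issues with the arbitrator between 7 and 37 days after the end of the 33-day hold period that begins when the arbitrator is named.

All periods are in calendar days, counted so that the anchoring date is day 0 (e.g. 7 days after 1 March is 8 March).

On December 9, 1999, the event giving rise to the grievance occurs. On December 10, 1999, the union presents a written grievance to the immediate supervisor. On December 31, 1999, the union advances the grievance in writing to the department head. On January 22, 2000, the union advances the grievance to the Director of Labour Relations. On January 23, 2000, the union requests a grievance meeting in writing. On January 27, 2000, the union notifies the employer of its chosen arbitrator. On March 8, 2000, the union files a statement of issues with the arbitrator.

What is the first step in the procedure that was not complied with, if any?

Step 1 — counting 90 days from December 9, 1999 (when the grieved event occurs) gives a deadline of March 8, 2000; completed December 10, 1999, before the deadline.
Step 2 — 18 and 50 days from December 10, 1999 (when the written grievance is presented to the supervisor) are December 28, 1999 and January 29, 2000 respectively; done December 31, 1999, which is between those dates.
Step 3 — must wait 20 days from December 31, 1999 (when the grievance is advanced to the department head), so not before January 20, 2000; done January 22, 2000, after the minimum wait.
Step 4 — counting 37 days from January 22, 2000 (when the grievance is advanced to the Director) gives a deadline of February 28, 2000; completed January 23, 2000, before the deadline.
Step 5 — counting 5 days from January 23, 2000 (when a grievance meeting is requested) gives a deadline of January 28, 2000; January 27, 2000 is within that limit.
Step 6 — 7 and 37 days from February 29, 2000 (end of the 33-day hold period, which began when the arbitrator is named on January 27, 2000) are March 7, 2000 and April 6, 2000 respectively; done March 8, 2000 — within the window.

None — every step was satisfied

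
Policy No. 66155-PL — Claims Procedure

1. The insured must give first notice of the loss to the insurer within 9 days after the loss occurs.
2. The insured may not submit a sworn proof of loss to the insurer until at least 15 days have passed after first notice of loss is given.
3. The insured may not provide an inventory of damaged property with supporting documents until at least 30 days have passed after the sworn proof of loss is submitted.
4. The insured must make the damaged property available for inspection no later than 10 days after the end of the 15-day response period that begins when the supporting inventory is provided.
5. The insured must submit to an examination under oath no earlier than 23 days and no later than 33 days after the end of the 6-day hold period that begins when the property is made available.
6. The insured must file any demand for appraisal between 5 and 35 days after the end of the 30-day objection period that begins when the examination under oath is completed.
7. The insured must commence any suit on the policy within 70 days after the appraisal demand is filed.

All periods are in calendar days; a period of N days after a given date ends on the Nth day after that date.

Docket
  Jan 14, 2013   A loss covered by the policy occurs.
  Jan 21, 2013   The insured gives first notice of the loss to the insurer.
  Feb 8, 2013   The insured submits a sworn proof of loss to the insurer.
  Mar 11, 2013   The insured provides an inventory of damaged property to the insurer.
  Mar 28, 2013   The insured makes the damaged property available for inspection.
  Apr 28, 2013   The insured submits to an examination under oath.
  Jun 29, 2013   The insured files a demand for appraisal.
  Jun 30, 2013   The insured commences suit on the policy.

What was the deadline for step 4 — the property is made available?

The supporting inventory is provided on Mar 11, 2013; the 15-day response period therefore ends Mar 26, 2013, and step 4 runs from that date. 10 days after Mar 26, 2013 is Apr 5, 2013.

Apr 5, 2013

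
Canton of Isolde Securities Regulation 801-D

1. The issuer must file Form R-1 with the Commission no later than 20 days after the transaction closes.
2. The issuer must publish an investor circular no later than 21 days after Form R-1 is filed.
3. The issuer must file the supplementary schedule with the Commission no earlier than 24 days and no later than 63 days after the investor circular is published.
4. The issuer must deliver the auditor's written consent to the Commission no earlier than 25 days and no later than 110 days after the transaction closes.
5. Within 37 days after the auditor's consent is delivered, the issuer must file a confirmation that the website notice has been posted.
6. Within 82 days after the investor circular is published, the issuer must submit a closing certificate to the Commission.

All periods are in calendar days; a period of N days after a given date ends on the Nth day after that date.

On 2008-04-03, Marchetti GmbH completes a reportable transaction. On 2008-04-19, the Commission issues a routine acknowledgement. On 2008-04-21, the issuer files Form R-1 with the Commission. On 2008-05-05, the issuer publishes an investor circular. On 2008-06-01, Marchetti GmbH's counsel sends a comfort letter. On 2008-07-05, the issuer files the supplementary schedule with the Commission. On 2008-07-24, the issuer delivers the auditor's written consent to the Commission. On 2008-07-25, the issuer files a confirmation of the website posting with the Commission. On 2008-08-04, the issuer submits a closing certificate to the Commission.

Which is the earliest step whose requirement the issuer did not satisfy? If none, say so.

Step 4

Step 1: 20 days after 2008-04-03 (when the transaction closes) is 2008-04-23; completed 2008-04-21, before the deadline.
Step 2: 21 days after 2008-04-21 (when Form R-1 is filed) is 2008-05-12; done 2008-05-05 — timely.
Step 3: the window is 24–63 days after 2008-05-05 (when the investor circular is published), so 2008-05-29 through 2008-07-07; done 2008-07-05 — within the window.
Step 4: the window is 25–110 days after 2008-04-03 (when the transaction closes), so 2008-04-28 through 2008-07-22; 2008-07-24 is 2 days past the end of the window.
That is the first point of non-compliance.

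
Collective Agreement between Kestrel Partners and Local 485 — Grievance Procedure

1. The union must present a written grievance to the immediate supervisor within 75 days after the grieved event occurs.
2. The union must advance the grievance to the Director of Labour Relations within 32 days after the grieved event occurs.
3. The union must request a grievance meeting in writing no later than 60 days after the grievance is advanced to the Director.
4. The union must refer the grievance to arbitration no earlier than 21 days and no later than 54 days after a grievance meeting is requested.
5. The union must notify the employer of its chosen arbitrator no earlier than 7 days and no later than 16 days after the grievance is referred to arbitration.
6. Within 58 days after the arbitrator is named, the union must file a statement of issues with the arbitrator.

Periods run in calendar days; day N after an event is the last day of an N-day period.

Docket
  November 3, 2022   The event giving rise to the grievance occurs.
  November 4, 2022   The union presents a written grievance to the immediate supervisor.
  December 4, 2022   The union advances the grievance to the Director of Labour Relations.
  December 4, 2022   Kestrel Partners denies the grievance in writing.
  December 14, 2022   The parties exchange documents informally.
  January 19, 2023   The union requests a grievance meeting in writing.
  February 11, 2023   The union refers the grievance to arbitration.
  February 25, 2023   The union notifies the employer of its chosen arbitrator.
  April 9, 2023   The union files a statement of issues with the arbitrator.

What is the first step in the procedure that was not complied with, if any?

Step 1: 75 days after November 3, 2022 (when the grieved event occurs) is January 17, 2023; completed November 4, 2022, before the deadline.
Step 2: 32 days after November 3, 2022 (when the grieved event occurs) is December 5, 2022; done December 4, 2022 — timely.
Step 3: 60 days after December 4, 2022 (when the grievance is advanced to the Director) is February 2, 2023; done January 19, 2023 — timely.
Step 4: the window is 21–54 days after January 19, 2023 (when a grievance meeting is requested), so February 9, 2023 through March 14, 2023; done February 11, 2023, which is between those dates.
Step 5: the window is 7–16 days after February 11, 2023 (when the grievance is referred to arbitration), so February 18, 2023 through February 27, 2023; done February 25, 2023, which is between those dates.
Step 6: 58 days after February 25, 2023 (when the arbitrator is named) is April 24, 2023; April 9, 2023 is within that limit.

None — every step was satisfied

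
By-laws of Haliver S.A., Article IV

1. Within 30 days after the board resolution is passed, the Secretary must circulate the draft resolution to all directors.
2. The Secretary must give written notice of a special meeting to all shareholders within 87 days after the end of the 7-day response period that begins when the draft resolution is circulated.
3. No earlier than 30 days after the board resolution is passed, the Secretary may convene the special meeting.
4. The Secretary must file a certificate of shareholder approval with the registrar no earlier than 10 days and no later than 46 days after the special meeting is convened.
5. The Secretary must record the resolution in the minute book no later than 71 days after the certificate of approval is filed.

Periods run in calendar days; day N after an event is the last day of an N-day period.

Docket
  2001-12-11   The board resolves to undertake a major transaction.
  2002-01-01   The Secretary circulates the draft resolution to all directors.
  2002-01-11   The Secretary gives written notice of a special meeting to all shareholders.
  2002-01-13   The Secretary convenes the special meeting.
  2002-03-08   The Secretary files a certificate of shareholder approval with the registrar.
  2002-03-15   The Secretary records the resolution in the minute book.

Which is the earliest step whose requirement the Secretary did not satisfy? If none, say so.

Step 1: 30 days after 2001-12-11 (when the board resolution is passed) is 2002-01-10; 2002-01-01 is within that limit.
Step 2: 87 days after 2002-01-08 (end of the 7-day response period, which began when the draft resolution is circulated on 2002-01-01) is 2002-04-05; 2002-01-11 is within that limit.
Step 3: the earliest permitted date is 30 days after 2001-12-11 (when the board resolution is passed), i.e. 2002-01-10; 2002-01-13 is on or after that date.
Step 4: the window is 10–46 days after 2002-01-13 (when the special meeting is convened), so 2002-01-23 through 2002-02-28; done 2002-03-08 — 8 days after the window closed.
The analysis stops there.

Step 4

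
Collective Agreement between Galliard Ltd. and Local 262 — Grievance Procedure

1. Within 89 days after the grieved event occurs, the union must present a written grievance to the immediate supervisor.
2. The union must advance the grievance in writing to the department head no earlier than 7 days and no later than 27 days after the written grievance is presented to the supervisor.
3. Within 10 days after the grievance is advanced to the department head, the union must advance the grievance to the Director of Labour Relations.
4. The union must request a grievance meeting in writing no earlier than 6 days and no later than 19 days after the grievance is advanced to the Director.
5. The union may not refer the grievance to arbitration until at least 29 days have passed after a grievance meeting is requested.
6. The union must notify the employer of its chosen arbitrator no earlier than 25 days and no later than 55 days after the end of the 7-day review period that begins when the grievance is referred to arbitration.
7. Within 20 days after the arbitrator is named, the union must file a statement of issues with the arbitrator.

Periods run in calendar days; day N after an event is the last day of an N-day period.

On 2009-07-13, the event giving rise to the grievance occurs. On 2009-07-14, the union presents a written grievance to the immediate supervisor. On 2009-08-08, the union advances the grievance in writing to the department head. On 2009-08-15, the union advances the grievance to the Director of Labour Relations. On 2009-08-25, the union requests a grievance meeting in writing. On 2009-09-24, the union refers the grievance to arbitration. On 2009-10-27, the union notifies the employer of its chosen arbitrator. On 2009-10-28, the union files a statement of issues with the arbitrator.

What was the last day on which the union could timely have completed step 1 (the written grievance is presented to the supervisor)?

Step 1 runs from 2009-07-13, when the grieved event occurs. 89 days after 2009-07-13 is 2009-10-10.

2009-10-10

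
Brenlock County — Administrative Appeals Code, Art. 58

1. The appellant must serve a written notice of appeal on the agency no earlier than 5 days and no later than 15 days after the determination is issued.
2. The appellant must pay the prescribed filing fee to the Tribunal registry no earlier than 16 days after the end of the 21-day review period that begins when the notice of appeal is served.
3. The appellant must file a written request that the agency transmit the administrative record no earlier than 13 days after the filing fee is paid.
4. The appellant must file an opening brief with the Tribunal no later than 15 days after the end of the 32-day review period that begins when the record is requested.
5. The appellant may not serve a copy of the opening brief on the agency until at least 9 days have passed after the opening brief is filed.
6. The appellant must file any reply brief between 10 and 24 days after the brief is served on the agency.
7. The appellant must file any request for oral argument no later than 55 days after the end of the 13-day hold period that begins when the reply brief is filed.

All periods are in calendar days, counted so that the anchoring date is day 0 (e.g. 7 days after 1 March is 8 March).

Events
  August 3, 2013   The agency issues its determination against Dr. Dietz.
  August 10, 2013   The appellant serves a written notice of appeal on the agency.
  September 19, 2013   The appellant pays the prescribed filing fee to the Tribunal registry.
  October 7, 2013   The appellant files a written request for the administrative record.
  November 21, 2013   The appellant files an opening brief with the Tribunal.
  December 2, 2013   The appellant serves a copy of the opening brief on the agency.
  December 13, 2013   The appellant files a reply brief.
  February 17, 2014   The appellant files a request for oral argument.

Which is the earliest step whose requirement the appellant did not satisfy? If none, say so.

Step 1: the window is 5–15 days after August 3, 2013 (when the determination is issued), so August 8, 2013 through August 18, 2013; done August 10, 2013, which is between those dates.
Step 2: the earliest permitted date is 16 days after August 31, 2013 (end of the 21-day review period, which began when the notice of appeal is served on August 10, 2013), i.e. September 16, 2013; done September 19, 2013 — permitted.
Step 3: the earliest permitted date is 13 days after September 19, 2013 (when the filing fee is paid), i.e. October 2, 2013; done October 7, 2013 — permitted.
Step 4: 15 days after November 8, 2013 (end of the 32-day review period, which began when the record is requested on October 7, 2013) is November 23, 2013; November 21, 2013 is within that limit.
Step 5: the earliest permitted date is 9 days after November 21, 2013 (when the opening brief is filed), i.e. November 30, 2013; done December 2, 2013, after the minimum wait.
Step 6: the window is 10–24 days after December 2, 2013 (when the brief is served on the agency), so December 12, 2013 through December 26, 2013; December 13, 2013 falls inside that range.
Step 7: 55 days after December 26, 2013 (end of the 13-day hold period, which began when the reply brief is filed on December 13, 2013) is February 19, 2014; completed February 17, 2014, before the deadline.

None — every step was satisfied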